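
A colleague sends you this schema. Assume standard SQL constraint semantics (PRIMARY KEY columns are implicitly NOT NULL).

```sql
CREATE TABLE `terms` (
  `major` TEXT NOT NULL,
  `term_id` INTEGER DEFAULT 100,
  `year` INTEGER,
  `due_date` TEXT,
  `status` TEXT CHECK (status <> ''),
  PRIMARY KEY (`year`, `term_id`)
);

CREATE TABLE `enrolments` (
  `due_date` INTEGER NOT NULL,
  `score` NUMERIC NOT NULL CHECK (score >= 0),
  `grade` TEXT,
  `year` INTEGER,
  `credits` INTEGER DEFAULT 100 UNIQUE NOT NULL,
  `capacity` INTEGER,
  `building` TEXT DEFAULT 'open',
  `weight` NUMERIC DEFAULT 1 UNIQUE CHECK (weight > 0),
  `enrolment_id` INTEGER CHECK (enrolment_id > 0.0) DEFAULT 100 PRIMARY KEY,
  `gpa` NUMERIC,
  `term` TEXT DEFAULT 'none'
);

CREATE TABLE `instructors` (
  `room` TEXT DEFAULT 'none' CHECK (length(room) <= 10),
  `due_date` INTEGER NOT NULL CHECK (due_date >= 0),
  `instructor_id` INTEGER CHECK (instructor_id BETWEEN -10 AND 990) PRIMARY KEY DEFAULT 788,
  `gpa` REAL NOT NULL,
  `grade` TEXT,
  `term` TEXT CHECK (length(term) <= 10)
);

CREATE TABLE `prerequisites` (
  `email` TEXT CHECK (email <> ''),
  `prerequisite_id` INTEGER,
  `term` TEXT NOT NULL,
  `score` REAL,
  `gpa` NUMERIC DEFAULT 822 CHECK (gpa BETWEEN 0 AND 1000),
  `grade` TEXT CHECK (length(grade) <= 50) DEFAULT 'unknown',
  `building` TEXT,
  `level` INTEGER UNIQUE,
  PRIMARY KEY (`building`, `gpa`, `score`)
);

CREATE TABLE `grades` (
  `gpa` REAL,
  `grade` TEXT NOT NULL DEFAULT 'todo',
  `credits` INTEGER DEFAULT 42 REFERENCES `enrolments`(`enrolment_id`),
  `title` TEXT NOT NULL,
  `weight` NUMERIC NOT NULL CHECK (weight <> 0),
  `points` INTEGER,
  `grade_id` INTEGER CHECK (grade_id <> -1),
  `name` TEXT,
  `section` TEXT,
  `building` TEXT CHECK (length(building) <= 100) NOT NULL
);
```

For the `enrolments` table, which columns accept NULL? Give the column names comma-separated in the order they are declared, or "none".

grade, year, capacity, building, weight, gpa, term

- due_date: declared NOT NULL → not nullable.
- score: declared NOT NULL → not nullable.
- grade: no NOT NULL constraint applies → nullable.
- year: no NOT NULL constraint applies → nullable.
- credits: declared NOT NULL → not nullable.
- capacity: no NOT NULL constraint applies → nullable.
- building: DEFAULT only fills an omitted column; an explicit NULL is still allowed → nullable.
- weight: CHECK does not forbid NULL (a CHECK constraint passes when its expression is NULL) → nullable.
- enrolment_id: part of the PRIMARY KEY, which implies NOT NULL → not nullable.
- gpa: no NOT NULL constraint applies → nullable.
- term: DEFAULT only fills an omitted column; an explicit NULL is still allowed → nullable.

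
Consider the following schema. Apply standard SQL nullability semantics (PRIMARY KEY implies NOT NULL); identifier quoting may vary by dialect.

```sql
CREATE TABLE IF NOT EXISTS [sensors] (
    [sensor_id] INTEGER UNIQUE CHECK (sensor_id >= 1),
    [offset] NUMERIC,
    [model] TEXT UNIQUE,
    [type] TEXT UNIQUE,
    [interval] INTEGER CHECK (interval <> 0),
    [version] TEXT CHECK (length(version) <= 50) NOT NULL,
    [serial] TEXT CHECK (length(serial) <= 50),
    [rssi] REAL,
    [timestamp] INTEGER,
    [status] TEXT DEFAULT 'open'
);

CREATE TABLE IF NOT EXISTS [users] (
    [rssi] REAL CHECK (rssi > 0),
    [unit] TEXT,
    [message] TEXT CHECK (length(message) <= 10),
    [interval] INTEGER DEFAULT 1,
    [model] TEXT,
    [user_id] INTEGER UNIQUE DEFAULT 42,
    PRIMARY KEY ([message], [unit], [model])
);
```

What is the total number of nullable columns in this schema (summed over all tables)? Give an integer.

sensors: 9 nullable (sensor_id, offset, model, type, interval, serial, rssi, timestamp, status — PK none and explicit NOT NULL columns excluded).
users: 3 nullable (rssi, interval, user_id — PK (message, unit, model) and explicit NOT NULL columns excluded).
Total: 9 + 3 = 12.

12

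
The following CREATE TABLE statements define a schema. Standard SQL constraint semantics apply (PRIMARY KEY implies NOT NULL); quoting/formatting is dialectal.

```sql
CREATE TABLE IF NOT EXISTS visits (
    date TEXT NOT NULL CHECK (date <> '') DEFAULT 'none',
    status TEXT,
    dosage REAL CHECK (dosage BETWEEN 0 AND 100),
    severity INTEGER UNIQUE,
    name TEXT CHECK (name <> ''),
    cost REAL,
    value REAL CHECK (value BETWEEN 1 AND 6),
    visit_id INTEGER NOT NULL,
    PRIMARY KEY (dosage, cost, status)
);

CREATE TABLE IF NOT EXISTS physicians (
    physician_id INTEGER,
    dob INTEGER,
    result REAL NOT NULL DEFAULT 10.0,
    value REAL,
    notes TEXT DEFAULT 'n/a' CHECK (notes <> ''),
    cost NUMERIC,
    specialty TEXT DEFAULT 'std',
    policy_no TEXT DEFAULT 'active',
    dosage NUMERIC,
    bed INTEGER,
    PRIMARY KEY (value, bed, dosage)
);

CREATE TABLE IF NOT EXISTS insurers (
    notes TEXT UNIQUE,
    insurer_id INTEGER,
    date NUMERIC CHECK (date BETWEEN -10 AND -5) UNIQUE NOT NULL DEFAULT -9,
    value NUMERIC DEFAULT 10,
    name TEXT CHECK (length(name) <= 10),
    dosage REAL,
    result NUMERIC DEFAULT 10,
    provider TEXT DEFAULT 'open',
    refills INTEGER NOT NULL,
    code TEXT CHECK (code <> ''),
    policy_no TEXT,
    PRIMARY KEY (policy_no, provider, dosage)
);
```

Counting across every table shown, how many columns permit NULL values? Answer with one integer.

15

visits: 3 nullable (severity, name, value — PK (dosage, cost, status) and explicit NOT NULL columns excluded).
physicians: 6 nullable (physician_id, dob, notes, cost, specialty, policy_no — PK (value, bed, dosage) and explicit NOT NULL columns excluded).
insurers: 6 nullable (notes, insurer_id, value, name, result, code — PK (policy_no, provider, dosage) and explicit NOT NULL columns excluded).
Total: 3 + 6 + 6 = 15.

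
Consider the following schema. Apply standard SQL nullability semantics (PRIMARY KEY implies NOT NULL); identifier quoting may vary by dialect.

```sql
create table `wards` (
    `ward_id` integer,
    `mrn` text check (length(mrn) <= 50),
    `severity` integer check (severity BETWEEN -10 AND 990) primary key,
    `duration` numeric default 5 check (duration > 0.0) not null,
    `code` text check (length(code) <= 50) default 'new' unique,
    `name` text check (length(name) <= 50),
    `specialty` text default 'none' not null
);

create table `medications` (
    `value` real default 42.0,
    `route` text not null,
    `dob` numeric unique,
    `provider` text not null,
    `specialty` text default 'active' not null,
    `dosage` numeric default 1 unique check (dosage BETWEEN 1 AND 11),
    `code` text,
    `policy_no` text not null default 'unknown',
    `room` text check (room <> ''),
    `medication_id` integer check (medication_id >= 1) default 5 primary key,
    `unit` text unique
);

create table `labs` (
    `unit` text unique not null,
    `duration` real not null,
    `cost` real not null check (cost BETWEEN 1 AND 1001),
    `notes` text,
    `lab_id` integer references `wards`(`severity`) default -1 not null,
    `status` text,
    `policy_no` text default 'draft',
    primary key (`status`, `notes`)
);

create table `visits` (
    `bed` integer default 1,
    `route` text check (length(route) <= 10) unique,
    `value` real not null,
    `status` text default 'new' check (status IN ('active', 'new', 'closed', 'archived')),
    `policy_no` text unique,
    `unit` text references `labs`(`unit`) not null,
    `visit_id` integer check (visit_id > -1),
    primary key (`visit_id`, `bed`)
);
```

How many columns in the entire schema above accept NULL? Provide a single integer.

wards: 4 nullable (ward_id, mrn, code, name — PK (severity) and explicit NOT NULL columns excluded).
medications: 6 nullable (value, dob, dosage, code, room, unit — PK (medication_id) and explicit NOT NULL columns excluded).
labs: 1 nullable (policy_no — PK (status, notes) and explicit NOT NULL columns excluded).
visits: 3 nullable (route, status, policy_no — PK (visit_id, bed) and explicit NOT NULL columns excluded).
Total: 4 + 6 + 1 + 3 = 14.

14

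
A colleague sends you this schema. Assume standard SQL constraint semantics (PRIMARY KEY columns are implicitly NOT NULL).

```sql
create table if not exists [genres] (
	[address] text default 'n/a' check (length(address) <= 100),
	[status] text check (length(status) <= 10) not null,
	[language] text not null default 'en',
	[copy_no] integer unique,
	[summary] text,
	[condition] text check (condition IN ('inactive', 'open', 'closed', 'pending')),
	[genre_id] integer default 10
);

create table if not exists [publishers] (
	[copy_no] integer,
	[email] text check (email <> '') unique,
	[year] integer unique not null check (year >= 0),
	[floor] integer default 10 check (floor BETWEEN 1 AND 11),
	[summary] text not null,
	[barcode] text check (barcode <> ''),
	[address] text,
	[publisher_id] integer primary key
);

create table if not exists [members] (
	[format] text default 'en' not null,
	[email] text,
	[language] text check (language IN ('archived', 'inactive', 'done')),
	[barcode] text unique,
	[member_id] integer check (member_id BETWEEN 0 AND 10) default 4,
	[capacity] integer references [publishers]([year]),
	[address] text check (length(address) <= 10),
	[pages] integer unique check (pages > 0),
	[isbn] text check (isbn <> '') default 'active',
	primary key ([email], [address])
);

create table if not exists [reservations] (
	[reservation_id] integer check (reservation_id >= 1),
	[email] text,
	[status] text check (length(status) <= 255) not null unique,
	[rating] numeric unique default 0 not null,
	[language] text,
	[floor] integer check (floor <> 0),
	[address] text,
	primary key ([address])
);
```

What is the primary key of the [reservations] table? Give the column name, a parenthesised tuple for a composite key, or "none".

address is declared PRIMARY KEY as a table-level PRIMARY KEY clause.

address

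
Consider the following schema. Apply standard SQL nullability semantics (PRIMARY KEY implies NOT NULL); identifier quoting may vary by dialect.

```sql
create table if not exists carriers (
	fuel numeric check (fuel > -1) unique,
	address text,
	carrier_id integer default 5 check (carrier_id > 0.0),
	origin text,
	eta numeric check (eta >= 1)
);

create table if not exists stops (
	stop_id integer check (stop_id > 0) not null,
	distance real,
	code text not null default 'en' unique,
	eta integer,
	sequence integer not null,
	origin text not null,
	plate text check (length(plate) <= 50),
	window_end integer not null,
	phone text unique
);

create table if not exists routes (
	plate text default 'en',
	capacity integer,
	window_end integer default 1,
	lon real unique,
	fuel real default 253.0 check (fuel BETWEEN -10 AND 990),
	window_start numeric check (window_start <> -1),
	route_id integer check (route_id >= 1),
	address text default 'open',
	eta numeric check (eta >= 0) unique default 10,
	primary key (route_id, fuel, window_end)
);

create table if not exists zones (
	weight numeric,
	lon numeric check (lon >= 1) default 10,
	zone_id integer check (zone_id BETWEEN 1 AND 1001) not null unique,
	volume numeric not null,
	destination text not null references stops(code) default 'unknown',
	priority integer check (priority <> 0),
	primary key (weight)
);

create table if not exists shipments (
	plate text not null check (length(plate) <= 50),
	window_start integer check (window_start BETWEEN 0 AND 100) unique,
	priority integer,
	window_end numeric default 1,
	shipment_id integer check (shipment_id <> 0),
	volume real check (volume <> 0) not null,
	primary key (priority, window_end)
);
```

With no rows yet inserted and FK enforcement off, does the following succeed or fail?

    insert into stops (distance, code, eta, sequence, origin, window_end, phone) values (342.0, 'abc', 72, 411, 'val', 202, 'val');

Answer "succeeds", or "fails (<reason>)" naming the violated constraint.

stop_id is omitted from the column list and has no DEFAULT, so it would receive NULL.
But stop_id is declared NOT NULL.

fails (NOT NULL on stop_id)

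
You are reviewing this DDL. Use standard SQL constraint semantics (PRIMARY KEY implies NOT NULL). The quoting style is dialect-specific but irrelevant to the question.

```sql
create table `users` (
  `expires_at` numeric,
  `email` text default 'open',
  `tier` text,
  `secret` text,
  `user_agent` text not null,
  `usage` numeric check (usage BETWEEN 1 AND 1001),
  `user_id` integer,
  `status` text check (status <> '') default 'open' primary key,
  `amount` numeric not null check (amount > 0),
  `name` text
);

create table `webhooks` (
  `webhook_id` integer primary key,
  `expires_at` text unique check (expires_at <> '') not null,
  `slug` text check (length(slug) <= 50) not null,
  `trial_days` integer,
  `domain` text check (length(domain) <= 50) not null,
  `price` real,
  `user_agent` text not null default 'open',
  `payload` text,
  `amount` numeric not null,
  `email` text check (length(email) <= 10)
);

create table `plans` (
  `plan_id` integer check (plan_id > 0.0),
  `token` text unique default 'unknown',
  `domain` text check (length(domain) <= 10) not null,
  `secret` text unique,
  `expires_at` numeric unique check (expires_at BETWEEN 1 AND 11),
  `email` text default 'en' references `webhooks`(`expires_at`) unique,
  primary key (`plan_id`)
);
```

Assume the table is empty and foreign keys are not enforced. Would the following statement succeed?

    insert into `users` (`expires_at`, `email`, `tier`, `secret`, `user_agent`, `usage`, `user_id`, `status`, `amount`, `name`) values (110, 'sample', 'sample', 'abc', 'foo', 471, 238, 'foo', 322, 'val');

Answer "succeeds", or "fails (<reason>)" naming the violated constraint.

succeeds

NOT NULL columns: amount is supplied; status is supplied; user_agent is supplied.
CHECK constraints: 471 satisfies (usage BETWEEN 1 AND 1001); 'foo' satisfies (status <> ''); 322 satisfies (amount > 0).
No constraint is violated.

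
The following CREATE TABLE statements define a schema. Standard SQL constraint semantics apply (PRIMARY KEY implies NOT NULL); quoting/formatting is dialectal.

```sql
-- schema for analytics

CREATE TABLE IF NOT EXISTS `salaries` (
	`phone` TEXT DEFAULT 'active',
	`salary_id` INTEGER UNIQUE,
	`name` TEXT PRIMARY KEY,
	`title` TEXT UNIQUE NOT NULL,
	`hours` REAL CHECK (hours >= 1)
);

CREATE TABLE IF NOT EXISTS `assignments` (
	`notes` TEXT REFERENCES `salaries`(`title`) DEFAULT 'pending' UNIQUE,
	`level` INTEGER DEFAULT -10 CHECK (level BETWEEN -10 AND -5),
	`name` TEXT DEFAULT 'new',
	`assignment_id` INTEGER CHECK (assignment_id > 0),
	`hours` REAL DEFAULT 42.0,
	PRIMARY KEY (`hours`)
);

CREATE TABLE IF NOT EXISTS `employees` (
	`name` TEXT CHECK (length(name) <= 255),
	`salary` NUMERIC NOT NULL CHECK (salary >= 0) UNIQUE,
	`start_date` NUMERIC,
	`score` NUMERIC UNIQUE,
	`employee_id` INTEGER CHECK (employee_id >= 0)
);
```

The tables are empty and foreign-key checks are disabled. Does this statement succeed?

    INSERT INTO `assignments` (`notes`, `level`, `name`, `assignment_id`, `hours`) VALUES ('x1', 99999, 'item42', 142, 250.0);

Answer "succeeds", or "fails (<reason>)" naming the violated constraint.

The value 99999 for level violates CHECK (level BETWEEN -10 AND -5).

fails (CHECK on level)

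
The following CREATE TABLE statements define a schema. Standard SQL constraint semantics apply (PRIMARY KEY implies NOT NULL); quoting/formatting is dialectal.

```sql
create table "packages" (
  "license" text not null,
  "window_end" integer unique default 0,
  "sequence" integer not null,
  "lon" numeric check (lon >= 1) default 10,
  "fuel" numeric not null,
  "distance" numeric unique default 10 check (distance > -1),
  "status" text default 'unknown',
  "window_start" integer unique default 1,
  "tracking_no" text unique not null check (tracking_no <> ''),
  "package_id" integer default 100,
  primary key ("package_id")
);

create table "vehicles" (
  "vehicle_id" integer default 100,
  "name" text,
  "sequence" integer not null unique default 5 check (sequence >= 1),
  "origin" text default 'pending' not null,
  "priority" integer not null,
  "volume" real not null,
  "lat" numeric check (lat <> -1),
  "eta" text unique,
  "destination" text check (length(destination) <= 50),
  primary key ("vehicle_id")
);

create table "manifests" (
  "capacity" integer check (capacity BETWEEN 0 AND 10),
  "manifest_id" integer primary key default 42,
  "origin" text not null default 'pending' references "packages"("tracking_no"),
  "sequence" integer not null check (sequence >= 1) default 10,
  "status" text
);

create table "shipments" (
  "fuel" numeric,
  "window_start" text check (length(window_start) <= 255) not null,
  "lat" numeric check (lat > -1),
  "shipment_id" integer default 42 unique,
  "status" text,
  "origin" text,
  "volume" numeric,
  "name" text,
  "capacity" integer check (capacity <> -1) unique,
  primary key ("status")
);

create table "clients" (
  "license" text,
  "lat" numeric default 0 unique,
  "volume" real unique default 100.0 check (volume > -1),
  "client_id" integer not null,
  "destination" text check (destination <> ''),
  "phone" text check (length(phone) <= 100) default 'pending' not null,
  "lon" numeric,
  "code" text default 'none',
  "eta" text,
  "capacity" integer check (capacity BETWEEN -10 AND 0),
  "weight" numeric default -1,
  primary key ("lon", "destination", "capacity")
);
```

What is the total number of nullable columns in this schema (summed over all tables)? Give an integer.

packages: 5 nullable (window_end, lon, distance, status, window_start — PK (package_id) and explicit NOT NULL columns excluded).
vehicles: 4 nullable (name, lat, eta, destination — PK (vehicle_id) and explicit NOT NULL columns excluded).
manifests: 2 nullable (capacity, status — PK (manifest_id) and explicit NOT NULL columns excluded).
shipments: 7 nullable (fuel, lat, shipment_id, origin, volume, name, capacity — PK (status) and explicit NOT NULL columns excluded).
clients: 6 nullable (license, lat, volume, code, eta, weight — PK (lon, destination, capacity) and explicit NOT NULL columns excluded).
Total: 5 + 4 + 2 + 7 + 6 = 24.

24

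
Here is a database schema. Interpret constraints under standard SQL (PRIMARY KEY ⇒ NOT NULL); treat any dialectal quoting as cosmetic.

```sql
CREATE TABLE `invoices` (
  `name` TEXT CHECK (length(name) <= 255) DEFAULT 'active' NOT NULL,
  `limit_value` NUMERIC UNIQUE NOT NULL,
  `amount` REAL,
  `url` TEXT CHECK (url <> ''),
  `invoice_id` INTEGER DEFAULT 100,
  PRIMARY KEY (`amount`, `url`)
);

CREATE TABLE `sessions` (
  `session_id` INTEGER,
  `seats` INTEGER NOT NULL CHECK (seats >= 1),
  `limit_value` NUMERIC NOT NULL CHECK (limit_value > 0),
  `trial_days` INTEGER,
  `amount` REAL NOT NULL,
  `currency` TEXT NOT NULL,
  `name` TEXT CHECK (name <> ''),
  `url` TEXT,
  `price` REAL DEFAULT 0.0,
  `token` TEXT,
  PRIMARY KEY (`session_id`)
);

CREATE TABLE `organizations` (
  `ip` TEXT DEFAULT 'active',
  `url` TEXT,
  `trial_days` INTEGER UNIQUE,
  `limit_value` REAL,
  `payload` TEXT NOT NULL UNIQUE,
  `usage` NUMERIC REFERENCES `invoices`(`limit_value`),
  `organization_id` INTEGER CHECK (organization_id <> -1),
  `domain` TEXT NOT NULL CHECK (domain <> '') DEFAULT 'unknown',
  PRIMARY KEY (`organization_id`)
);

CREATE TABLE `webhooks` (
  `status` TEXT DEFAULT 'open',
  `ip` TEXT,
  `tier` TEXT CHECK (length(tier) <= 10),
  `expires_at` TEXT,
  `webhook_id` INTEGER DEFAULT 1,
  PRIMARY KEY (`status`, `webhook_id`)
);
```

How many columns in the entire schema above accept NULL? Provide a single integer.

invoices: 1 nullable (invoice_id — PK (amount, url) and explicit NOT NULL columns excluded).
sessions: 5 nullable (trial_days, name, url, price, token — PK (session_id) and explicit NOT NULL columns excluded).
organizations: 5 nullable (ip, url, trial_days, limit_value, usage — PK (organization_id) and explicit NOT NULL columns excluded).
webhooks: 3 nullable (ip, tier, expires_at — PK (status, webhook_id) and explicit NOT NULL columns excluded).
Total: 1 + 5 + 5 + 3 = 14.

14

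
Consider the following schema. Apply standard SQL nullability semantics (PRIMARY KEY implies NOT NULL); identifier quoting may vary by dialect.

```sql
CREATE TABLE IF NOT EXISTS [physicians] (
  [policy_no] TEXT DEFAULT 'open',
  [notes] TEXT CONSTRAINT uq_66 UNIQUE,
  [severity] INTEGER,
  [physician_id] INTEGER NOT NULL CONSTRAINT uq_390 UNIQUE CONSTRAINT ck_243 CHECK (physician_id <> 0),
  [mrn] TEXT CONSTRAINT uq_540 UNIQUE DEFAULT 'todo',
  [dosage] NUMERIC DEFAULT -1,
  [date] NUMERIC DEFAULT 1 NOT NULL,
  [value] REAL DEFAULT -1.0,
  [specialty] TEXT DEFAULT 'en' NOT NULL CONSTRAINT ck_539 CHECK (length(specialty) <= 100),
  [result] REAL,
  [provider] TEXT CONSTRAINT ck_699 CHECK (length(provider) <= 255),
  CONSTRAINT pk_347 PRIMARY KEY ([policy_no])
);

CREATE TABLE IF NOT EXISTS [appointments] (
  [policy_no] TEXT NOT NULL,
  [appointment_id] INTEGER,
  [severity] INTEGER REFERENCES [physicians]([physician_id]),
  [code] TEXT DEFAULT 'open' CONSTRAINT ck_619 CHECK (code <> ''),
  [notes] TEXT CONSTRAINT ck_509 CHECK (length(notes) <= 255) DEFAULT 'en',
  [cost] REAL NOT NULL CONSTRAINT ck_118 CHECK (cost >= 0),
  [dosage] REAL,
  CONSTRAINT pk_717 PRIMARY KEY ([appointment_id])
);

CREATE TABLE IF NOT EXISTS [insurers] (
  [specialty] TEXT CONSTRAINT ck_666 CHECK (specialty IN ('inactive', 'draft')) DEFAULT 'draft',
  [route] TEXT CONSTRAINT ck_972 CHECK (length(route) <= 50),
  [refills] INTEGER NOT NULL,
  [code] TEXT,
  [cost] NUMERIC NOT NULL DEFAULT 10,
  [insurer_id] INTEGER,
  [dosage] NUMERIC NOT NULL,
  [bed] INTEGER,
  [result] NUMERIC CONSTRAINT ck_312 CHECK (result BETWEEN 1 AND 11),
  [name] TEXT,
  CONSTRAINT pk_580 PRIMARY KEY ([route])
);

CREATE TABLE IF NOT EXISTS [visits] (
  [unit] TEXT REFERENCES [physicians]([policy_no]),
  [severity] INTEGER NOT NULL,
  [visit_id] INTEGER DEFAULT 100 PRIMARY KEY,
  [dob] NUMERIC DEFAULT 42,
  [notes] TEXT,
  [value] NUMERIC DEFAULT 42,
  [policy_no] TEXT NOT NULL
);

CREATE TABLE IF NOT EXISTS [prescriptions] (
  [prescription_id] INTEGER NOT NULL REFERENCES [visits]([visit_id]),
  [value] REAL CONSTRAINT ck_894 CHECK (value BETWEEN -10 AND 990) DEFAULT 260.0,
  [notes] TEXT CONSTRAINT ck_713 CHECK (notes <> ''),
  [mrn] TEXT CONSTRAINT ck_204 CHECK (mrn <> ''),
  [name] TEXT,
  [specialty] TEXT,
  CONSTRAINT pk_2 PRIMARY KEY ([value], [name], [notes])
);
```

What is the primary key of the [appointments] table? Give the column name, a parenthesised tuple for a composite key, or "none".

appointment_id

appointment_id is declared PRIMARY KEY as a table-level PRIMARY KEY clause.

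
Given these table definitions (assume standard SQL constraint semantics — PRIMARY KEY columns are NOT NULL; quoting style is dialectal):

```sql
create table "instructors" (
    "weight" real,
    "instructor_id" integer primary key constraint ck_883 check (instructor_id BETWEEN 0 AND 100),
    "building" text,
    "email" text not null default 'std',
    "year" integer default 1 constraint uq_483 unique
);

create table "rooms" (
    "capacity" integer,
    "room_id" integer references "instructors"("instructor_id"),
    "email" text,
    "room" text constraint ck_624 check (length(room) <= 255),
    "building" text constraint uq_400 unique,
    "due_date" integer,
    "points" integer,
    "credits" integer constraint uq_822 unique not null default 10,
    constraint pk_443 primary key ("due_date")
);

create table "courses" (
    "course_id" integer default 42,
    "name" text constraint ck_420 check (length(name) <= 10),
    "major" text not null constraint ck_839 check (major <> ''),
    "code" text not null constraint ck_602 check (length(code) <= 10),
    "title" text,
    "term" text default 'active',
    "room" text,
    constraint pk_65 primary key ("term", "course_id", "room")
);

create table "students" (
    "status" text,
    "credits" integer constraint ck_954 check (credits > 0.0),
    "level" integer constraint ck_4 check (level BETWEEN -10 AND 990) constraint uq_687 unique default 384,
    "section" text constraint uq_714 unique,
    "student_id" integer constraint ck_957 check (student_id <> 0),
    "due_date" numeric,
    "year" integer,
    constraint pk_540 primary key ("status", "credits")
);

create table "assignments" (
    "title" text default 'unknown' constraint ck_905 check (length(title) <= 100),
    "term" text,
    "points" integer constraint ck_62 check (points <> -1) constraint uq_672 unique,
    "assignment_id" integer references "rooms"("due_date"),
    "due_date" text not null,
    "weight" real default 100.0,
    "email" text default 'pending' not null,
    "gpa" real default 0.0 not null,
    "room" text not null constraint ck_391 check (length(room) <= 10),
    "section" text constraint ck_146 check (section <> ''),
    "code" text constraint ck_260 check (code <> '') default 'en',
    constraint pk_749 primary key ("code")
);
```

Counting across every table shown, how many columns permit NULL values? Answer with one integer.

22

instructors: 3 nullable (weight, building, year — PK (instructor_id) and explicit NOT NULL columns excluded).
rooms: 6 nullable (capacity, room_id, email, room, building, points — PK (due_date) and explicit NOT NULL columns excluded).
courses: 2 nullable (name, title — PK (term, course_id, room) and explicit NOT NULL columns excluded).
students: 5 nullable (level, section, student_id, due_date, year — PK (status, credits) and explicit NOT NULL columns excluded).
assignments: 6 nullable (title, term, points, assignment_id, weight, section — PK (code) and explicit NOT NULL columns excluded).
Total: 3 + 6 + 2 + 5 + 6 = 22.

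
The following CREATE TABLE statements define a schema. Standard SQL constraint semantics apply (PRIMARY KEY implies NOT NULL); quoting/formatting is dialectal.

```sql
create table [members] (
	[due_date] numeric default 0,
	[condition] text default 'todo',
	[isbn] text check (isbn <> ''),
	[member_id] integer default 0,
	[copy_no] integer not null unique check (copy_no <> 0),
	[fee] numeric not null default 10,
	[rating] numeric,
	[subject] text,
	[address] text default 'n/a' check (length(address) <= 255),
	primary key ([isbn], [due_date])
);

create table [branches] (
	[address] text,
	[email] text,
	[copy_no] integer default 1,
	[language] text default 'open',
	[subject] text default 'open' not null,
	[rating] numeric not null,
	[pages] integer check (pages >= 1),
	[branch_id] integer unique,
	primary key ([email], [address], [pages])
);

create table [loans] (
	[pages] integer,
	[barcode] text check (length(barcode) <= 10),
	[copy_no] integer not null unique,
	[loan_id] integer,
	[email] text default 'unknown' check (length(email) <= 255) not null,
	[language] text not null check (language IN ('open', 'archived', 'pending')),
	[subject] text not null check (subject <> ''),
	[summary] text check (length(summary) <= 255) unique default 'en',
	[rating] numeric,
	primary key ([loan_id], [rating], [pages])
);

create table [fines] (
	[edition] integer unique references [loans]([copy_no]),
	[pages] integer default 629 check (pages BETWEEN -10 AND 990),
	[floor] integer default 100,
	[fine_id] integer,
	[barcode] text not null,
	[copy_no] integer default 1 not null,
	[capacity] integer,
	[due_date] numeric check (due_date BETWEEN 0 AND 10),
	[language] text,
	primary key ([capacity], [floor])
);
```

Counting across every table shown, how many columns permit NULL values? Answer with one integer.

15

members: 5 nullable (condition, member_id, rating, subject, address — PK (isbn, due_date) and explicit NOT NULL columns excluded).
branches: 3 nullable (copy_no, language, branch_id — PK (email, address, pages) and explicit NOT NULL columns excluded).
loans: 2 nullable (barcode, summary — PK (loan_id, rating, pages) and explicit NOT NULL columns excluded).
fines: 5 nullable (edition, pages, fine_id, due_date, language — PK (capacity, floor) and explicit NOT NULL columns excluded).
Total: 5 + 3 + 2 + 5 = 15.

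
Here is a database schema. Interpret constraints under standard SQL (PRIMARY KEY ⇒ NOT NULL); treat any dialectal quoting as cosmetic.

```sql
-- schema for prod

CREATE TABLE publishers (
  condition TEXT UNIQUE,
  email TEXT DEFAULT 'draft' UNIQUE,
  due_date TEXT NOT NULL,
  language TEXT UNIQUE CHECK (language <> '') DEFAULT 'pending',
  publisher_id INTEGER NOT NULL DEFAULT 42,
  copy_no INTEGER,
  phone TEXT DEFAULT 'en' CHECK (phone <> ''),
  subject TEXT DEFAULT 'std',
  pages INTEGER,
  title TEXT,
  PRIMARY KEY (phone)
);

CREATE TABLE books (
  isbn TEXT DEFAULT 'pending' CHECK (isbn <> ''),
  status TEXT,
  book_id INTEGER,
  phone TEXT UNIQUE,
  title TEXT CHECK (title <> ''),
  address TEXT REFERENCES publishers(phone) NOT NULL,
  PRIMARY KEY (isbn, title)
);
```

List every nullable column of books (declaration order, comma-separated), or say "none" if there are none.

- isbn: part of the PRIMARY KEY, which implies NOT NULL → not nullable.
- status: no NOT NULL constraint applies → nullable.
- book_id: no NOT NULL constraint applies → nullable.
- phone: UNIQUE does not imply NOT NULL → nullable.
- title: part of the PRIMARY KEY, which implies NOT NULL → not nullable.
- address: declared NOT NULL → not nullable.

status, book_id, phone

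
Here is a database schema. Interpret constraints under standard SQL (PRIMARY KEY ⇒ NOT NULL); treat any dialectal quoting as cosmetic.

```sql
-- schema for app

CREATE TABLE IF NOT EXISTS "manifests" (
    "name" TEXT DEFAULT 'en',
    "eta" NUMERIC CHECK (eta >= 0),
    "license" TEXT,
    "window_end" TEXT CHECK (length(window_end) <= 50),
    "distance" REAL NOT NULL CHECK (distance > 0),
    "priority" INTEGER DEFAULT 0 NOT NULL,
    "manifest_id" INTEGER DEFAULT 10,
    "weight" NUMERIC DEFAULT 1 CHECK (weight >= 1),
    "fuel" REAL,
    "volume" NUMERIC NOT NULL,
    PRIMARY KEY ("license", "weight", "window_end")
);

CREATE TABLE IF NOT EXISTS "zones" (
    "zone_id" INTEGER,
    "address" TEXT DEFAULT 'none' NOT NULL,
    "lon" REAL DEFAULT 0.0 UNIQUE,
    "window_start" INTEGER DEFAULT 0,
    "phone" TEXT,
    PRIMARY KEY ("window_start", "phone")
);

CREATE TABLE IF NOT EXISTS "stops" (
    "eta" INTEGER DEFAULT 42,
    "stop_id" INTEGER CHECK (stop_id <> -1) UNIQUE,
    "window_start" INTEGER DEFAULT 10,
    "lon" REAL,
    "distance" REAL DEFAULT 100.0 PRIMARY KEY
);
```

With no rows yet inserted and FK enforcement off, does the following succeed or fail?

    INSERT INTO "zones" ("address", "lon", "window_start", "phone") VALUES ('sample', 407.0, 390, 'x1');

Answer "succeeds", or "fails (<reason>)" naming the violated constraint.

succeeds

NOT NULL columns: address is supplied; phone is supplied; window_start is supplied.
No constraint is violated.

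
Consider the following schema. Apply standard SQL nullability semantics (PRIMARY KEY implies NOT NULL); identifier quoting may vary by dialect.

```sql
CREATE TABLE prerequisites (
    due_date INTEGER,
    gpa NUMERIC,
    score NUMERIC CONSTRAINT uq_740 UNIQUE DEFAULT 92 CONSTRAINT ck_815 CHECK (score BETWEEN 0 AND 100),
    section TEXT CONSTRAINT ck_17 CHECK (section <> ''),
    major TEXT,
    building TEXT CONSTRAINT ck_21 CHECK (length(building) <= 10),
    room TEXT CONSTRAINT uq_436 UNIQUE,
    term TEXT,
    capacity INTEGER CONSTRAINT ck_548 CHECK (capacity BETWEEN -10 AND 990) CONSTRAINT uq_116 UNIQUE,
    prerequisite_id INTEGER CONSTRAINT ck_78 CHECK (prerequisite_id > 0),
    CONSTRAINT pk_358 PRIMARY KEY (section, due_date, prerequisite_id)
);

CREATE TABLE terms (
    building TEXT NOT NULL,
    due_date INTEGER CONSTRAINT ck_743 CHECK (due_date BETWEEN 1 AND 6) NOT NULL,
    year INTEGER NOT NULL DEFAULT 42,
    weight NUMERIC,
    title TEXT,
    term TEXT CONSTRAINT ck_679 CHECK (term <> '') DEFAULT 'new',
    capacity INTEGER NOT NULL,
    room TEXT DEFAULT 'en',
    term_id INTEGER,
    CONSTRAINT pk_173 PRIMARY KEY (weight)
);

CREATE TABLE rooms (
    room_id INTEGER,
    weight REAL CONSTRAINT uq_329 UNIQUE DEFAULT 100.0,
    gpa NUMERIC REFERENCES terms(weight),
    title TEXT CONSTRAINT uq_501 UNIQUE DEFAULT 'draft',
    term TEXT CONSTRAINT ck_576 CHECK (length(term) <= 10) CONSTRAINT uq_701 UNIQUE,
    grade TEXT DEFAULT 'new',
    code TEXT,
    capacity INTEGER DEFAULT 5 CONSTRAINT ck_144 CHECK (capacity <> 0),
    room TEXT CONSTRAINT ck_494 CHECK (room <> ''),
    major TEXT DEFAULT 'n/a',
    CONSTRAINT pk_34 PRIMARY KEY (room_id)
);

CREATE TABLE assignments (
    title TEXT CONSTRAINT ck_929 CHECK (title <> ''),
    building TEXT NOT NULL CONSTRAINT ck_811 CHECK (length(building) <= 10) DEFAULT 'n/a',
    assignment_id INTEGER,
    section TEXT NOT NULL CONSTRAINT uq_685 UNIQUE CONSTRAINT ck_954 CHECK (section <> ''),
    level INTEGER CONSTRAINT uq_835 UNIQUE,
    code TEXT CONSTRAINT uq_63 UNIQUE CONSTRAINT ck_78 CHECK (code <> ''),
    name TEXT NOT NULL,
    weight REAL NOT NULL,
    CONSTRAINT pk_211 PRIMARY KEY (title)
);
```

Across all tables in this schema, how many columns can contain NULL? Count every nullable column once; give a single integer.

23

prerequisites: 7 nullable (gpa, score, major, building, room, term, capacity — PK (section, due_date, prerequisite_id) and explicit NOT NULL columns excluded).
terms: 4 nullable (title, term, room, term_id — PK (weight) and explicit NOT NULL columns excluded).
rooms: 9 nullable (weight, gpa, title, term, grade, code, capacity, room, major — PK (room_id) and explicit NOT NULL columns excluded).
assignments: 3 nullable (assignment_id, level, code — PK (title) and explicit NOT NULL columns excluded).
Total: 7 + 4 + 9 + 3 = 23.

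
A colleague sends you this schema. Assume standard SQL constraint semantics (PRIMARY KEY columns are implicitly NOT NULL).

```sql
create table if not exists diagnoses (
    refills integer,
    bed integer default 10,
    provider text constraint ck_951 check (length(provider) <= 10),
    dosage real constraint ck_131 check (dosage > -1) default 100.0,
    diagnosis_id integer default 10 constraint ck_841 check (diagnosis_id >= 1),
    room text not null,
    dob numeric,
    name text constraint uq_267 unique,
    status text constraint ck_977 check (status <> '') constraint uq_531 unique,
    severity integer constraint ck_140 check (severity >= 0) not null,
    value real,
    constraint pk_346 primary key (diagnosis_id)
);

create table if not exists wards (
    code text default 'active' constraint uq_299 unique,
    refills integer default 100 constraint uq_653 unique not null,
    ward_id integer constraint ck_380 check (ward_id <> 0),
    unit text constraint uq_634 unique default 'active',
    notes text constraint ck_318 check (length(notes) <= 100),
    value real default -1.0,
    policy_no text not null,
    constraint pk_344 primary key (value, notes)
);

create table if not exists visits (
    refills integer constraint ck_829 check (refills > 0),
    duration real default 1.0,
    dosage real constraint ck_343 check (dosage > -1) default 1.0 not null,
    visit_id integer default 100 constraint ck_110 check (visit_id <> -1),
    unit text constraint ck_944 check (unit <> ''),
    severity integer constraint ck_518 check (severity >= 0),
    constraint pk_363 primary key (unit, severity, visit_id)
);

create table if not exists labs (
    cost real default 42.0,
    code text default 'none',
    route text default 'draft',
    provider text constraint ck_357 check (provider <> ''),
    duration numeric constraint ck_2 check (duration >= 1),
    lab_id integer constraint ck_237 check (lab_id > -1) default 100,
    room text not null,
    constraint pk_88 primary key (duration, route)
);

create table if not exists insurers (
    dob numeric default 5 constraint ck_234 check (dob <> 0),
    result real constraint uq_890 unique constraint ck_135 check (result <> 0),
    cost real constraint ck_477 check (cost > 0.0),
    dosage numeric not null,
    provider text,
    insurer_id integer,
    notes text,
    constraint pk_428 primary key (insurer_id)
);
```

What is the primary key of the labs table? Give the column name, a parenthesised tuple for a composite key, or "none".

(duration, route)

A table-level PRIMARY KEY clause names 2 columns: duration, route.
This is a composite key — the combination is unique, not each column individually.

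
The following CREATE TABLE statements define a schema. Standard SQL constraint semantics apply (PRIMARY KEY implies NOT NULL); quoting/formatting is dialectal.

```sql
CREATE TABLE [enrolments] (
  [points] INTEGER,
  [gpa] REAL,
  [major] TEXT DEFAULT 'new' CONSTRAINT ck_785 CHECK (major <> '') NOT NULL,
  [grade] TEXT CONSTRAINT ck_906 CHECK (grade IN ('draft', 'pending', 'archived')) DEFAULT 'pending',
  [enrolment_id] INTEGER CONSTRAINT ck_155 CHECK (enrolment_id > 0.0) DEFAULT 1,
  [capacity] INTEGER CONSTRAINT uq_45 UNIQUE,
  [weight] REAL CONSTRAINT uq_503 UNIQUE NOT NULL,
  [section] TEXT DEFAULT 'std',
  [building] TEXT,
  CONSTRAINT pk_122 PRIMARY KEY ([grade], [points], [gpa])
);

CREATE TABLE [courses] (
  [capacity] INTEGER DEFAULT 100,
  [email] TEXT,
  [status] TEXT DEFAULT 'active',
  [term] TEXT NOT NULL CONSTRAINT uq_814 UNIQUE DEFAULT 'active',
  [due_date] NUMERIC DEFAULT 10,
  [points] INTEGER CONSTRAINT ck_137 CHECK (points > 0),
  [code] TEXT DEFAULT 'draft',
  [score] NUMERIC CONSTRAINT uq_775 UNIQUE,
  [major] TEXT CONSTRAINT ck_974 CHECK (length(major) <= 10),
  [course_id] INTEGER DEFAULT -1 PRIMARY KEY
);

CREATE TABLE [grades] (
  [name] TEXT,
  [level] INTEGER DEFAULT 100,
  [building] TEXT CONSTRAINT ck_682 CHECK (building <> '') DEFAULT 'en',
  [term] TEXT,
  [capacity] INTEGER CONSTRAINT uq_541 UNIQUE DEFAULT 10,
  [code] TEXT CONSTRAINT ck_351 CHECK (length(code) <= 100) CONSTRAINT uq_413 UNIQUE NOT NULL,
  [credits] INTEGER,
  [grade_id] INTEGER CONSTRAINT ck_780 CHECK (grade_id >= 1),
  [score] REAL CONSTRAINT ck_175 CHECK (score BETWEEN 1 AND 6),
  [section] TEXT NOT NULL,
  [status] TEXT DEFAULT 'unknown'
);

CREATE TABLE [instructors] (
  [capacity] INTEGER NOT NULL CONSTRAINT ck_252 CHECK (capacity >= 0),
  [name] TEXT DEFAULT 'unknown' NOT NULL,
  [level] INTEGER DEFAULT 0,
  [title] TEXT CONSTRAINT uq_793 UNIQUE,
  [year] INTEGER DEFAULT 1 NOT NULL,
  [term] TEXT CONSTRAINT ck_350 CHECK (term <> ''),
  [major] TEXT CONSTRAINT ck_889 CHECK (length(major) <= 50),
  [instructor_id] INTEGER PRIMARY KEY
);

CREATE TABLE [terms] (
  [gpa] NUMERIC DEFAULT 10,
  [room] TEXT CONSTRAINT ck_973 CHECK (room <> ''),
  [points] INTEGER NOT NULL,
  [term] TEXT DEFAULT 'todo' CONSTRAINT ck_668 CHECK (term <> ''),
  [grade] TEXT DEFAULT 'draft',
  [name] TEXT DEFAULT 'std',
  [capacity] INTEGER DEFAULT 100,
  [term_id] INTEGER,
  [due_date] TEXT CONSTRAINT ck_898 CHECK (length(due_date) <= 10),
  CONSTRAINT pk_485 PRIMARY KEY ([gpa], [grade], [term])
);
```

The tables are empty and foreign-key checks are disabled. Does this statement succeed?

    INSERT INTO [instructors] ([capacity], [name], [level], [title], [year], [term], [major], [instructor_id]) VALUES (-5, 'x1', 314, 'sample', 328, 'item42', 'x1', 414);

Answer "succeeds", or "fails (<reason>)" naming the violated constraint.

The value -5 for capacity violates CHECK (capacity >= 0).

fails (CHECK on capacity)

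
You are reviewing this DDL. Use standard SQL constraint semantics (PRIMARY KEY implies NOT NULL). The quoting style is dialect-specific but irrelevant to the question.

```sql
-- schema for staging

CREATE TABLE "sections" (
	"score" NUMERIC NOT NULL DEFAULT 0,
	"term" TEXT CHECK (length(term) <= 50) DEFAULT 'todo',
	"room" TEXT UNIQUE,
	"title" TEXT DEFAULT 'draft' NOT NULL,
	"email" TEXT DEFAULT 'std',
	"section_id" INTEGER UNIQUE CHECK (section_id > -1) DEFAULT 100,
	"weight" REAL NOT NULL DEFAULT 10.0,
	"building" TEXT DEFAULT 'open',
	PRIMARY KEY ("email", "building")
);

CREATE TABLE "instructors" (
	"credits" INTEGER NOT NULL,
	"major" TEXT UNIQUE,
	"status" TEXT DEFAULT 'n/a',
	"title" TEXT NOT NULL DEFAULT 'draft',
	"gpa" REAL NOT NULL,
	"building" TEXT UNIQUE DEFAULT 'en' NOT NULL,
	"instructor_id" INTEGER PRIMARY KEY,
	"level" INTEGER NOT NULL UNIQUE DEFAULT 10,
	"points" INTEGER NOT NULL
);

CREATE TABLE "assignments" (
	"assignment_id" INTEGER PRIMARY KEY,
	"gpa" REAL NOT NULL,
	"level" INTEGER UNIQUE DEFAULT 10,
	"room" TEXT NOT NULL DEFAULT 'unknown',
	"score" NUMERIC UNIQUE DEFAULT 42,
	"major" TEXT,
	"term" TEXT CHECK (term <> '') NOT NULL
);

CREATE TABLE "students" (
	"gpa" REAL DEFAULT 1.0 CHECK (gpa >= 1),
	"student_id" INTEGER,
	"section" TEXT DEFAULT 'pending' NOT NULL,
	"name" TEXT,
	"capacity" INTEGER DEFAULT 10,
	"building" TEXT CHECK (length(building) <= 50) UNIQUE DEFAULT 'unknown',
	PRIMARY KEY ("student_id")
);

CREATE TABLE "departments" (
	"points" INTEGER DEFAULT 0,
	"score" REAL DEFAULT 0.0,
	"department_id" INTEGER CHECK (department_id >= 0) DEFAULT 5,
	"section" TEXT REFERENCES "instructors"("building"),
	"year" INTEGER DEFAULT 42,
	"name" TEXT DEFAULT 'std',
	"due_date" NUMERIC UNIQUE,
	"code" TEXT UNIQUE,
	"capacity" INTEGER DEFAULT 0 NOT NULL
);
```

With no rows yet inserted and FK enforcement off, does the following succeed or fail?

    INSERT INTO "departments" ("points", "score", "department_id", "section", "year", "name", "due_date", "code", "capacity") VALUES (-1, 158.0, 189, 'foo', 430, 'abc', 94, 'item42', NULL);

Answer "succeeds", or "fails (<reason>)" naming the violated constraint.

capacity is explicitly set to NULL, but capacity is declared NOT NULL.

fails (NOT NULL on capacity)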